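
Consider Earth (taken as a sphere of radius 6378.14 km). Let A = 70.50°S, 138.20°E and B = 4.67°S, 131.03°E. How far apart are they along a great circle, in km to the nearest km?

In radians: φ₁ = -1.2305, φ₂ = -0.0815, Δλ = -7.170° = -0.1251 rad.
cos c = sin φ₁ sin φ₂ + cos φ₁ cos φ₂ cos Δλ = (-0.9426)(-0.0814) + (0.3338)(0.9967)(0.9922) = 0.40684,
so c = arccos(0.40684) = 1.15180 rad.
Distance = R·c = 6378.14 × 1.1518 ≈ 7346 km.

7346 km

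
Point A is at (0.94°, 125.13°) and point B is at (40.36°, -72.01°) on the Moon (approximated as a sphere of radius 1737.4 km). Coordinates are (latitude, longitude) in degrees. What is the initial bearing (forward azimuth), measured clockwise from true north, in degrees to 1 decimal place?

With φ₁ = 0.0164, φ₂ = 0.7044, Δλ = 2.8424 rad, the forward-azimuth formula gives
θ = atan2( sin Δλ cos φ₂ , cos φ₁ sin φ₂ − sin φ₁ cos φ₂ cos Δλ ) = atan2(0.2246, 0.6594) = 18.81°.
So the initial bearing is 18.8°.

18.8°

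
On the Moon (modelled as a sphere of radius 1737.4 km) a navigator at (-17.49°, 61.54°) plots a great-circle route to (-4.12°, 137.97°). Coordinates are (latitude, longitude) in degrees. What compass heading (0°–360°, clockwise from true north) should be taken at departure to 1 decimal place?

89.9°

With φ₁ = -0.3053, φ₂ = -0.0719, Δλ = 1.3340 rad, the forward-azimuth formula gives
θ = atan2( sin Δλ cos φ₂ , cos φ₁ sin φ₂ − sin φ₁ cos φ₂ cos Δλ ) = atan2(0.9696, 0.0018) = 89.89°.
So the initial bearing is 89.9°.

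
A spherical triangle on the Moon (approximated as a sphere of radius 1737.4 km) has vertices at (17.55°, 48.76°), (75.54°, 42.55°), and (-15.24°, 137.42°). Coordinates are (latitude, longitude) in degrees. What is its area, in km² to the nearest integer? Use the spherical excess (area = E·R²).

Side lengths (central angles): a = 1.8494, b = 1.6286, c = 1.0138 rad; semiperimeter s = 2.2459.
By l'Huilier's theorem, tan(E/4) = √[tan(s/2) tan((s−a)/2) tan((s−b)/2) tan((s−c)/2)], giving spherical excess E = 1.1922 rad.
Area = E·R² = 1.1922 × (1737.4)² ≈ 3598841 km².

3598841 km²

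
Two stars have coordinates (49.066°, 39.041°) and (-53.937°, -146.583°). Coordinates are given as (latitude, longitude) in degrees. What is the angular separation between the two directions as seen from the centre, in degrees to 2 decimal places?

174.01°

Let φ₁ = 0.8564 rad, φ₂ = -0.9414 rad, and Δλ = 3.0434 rad.
cos c = sin φ₁ sin φ₂ + cos φ₁ cos φ₂ cos Δλ = (0.7555)(-0.8084) + (0.6552)(0.5887)(-0.9952) = -0.99453,
so c = arccos(-0.99453) = 3.03697 rad.
So the angular separation is 174.01°.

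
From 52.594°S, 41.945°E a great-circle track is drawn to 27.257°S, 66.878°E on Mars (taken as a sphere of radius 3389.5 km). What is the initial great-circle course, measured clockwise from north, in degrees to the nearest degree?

With φ₁ = -0.9179, φ₂ = -0.4757, Δλ = 0.4352 rad, the forward-azimuth formula gives
θ = atan2( sin Δλ cos φ₂ , cos φ₁ sin φ₂ − sin φ₁ cos φ₂ cos Δλ ) = atan2(0.3747, 0.3621) = 45.98°.
So the initial bearing is 46°.

46°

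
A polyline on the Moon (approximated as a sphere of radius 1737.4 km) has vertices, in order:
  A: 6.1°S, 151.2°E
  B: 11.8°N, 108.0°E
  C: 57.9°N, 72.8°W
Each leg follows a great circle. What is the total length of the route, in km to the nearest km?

4756 km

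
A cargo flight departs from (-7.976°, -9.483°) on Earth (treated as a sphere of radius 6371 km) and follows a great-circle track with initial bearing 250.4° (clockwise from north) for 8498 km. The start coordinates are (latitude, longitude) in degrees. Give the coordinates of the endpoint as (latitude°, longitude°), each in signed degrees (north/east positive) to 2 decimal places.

-20.82°, -87.93°

Angular distance δ = d/R = 8498/6371 = 1.33386 rad; initial bearing θ = 4.3703 rad.
sin φ₂ = sin φ₁ cos δ + cos φ₁ sin δ cos θ = (-0.1388)(0.2347) + (0.9903)(0.9721)(-0.3355) = -0.3555, so φ₂ = -20.82°.
Δλ = atan2(sin θ sin δ cos φ₁, cos δ − sin φ₁ sin φ₂) = atan2(-0.9069, 0.1854) = -78.446°.
λ₂ = -9.483° − 78.446° = -87.93°.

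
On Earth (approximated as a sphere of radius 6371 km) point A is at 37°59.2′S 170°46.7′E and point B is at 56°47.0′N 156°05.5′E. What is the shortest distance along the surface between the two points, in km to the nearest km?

In radians: φ₁ = -0.6630, φ₂ = 0.9911, Δλ = -14.687° = -0.2563 rad.
cos c = sin φ₁ sin φ₂ + cos φ₁ cos φ₂ cos Δλ = (-0.6155)(0.8366) + (0.7882)(0.5478)(0.9673) = -0.09726,
so c = arccos(-0.09726) = 1.66821 rad.
Distance = R·c = 6371 × 1.6682 ≈ 10628 km.

10628 km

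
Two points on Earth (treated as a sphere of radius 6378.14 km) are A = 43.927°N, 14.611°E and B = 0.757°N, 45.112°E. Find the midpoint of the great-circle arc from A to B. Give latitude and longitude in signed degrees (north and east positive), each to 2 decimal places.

The central angle between A and B is δ = 0.8897 rad.
With f = 0.5, the slerp weights are sin((1−f)δ)/sin δ = 0.5539 and sin(fδ)/sin δ = 0.5539.
Weighted sum of the unit vectors: (0.5539)·(0.6969,0.1817,0.6937) + (0.5539)·(0.7057,0.7084,0.0132) = (0.7769, 0.4930, 0.3916).
Converting back: φ = atan2(z, √(x²+y²)) = 23.05°, λ = atan2(y, x) = 32.40°.

23.05°, 32.40°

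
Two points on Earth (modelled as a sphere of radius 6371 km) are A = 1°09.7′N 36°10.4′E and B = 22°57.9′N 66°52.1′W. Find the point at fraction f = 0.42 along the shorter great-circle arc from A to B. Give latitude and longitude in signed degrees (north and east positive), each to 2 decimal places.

16.71°, -4.18°

Central angle δ = 1.7720 rad. Interpolating on the sphere with fraction f = 0.42:
P = [sin((1−f)δ)·A + sin(fδ)·B] / sin δ = 0.8738·A + 0.6913·B in Cartesian coordinates,
giving P = (0.9552, -0.0698, 0.2875), i.e. latitude 16.71°, longitude -4.18°.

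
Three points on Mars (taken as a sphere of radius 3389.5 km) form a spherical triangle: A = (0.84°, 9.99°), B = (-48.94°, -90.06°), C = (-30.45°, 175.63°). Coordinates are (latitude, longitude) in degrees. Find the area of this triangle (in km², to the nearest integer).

Side lengths (central angles): a = 1.2243, b = 2.5727, c = 1.6968 rad; semiperimeter s = 2.7469.
By l'Huilier's theorem, tan(E/4) = √[tan(s/2) tan((s−a)/2) tan((s−b)/2) tan((s−c)/2)], giving spherical excess E = 1.8258 rad.
Area = E·R² = 1.8258 × (3389.5)² ≈ 20975940 km².

20975940 km²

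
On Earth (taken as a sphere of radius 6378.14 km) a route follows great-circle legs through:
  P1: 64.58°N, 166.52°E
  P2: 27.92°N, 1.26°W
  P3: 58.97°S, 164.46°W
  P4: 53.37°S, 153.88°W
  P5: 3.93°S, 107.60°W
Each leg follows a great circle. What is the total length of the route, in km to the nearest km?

33860 km

Leg P1→P2: central angle 1.5186 rad, distance 9685.6 km.
Leg P2→P3: central angle 2.5631 rad, distance 16347.7 km.
Leg P3→P4: central angle 0.1415 rad, distance 902.8 km.
Leg P4→P5: central angle 1.0856 rad, distance 6924.0 km.
Total: 9685.6 + 16347.7 + 902.8 + 6924.0 ≈ 33860 km.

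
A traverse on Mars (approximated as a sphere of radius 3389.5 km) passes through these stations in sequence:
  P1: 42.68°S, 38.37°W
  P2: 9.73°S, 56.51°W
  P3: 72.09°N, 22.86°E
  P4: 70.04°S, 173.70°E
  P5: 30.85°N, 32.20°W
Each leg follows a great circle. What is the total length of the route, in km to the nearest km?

Leg P1→P2: central angle 0.6383 rad, distance 2163.4 km.
Leg P2→P3: central angle 1.6759 rad, distance 5680.4 km.
Leg P3→P4: central angle 2.9744 rad, distance 10081.7 km.
Leg P4→P5: central angle 2.4123 rad, distance 8176.4 km.
Total: 2163.4 + 5680.4 + 10081.7 + 8176.4 ≈ 26102 km.

26102 km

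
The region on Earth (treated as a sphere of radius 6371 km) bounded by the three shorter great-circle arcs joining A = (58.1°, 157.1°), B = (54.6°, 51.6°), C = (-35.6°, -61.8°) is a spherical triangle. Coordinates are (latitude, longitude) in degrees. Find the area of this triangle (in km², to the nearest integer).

Side lengths (central angles): a = 2.2937, b = 2.5474, c = 0.9145 rad; semiperimeter s = 2.8778.
By l'Huilier's theorem, tan(E/4) = √[tan(s/2) tan((s−a)/2) tan((s−b)/2) tan((s−c)/2)], giving spherical excess E = 2.5787 rad.
Area = E·R² = 2.5787 × (6371)² ≈ 104667536 km².

104667536 km²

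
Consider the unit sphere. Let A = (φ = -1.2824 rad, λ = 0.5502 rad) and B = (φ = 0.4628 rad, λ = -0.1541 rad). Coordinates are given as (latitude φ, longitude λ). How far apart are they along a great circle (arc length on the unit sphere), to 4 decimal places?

In radians: φ₁ = -1.2824, φ₂ = 0.4628, Δλ = -40.353° = -0.7043 rad.
cos c = sin φ₁ sin φ₂ + cos φ₁ cos φ₂ cos Δλ = (-0.9587)(0.4465) + (0.2844)(0.8948)(0.7621) = -0.23407,
so c = arccos(-0.23407) = 1.80706 rad.
On the unit sphere the arc length equals the central angle: 1.8071.

1.8071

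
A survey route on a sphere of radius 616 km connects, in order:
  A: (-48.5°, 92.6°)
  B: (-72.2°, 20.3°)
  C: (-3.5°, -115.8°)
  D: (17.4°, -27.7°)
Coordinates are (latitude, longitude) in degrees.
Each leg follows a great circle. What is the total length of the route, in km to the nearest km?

2449 km

Leg A→B: central angle 0.6846 rad, distance 421.7 km.
Leg B→C: central angle 1.7332 rad, distance 1067.7 km.
Leg C→D: central angle 1.5575 rad, distance 959.4 km.
Total: 421.7 + 1067.7 + 959.4 ≈ 2449 km.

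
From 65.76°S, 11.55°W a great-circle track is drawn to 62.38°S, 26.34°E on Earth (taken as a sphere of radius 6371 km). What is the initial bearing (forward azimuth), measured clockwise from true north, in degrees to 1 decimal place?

96.0°

With φ₁ = -1.1477, φ₂ = -1.0887, Δλ = 0.6613 rad, the forward-azimuth formula gives
θ = atan2( sin Δλ cos φ₂ , cos φ₁ sin φ₂ − sin φ₁ cos φ₂ cos Δλ ) = atan2(0.2847, -0.0302) = 96.05°.
So the initial bearing is 96.0°.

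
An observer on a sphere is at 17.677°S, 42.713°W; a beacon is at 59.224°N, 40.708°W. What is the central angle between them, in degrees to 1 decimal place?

76.9°

With latitudes φ₁ = -17.677°, φ₂ = 59.224° and longitude difference Δλ = 2.005°:
Haversine: a = sin²(Δφ/2) + cos φ₁ cos φ₂ sin²(Δλ/2) = 0.3867 + (0.9528)(0.5117)(0.0003) = 0.38683.
Central angle c = 2·arcsin(√a) = 1.34248 rad.
So the angular separation is 76.9°.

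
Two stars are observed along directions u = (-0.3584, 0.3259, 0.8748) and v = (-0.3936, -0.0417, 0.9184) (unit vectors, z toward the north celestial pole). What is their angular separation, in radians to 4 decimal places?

u·v = 0.9309; |u| = 1.0000, |v| = 1.0001.
cos θ = (u·v)/(|u||v|) = 0.9309, so θ = 0.3740 rad.

0.3740 rad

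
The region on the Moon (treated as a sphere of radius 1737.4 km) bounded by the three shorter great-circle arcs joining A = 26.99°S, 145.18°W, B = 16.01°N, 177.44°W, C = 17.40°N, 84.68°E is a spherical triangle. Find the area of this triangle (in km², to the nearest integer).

2902943 km²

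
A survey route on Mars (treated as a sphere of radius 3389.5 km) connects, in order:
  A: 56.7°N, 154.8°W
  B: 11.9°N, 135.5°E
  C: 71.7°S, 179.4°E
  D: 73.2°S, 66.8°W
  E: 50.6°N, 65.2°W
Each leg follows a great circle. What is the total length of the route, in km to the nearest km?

Leg A→B: central angle 1.2039 rad, distance 4080.6 km.
Leg B→C: central angle 1.5452 rad, distance 5237.4 km.
Leg C→D: central angle 0.5110 rad, distance 1731.9 km.
Leg D→E: central angle 2.1608 rad, distance 7324.0 km.
Total: 4080.6 + 5237.4 + 1731.9 + 7324.0 ≈ 18374 km.

18374 km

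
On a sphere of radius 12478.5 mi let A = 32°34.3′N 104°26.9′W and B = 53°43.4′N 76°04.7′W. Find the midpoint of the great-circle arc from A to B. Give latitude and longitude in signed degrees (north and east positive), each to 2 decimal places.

The central angle between A and B is δ = 0.5100 rad.
With f = 0.5, the slerp weights are sin((1−f)δ)/sin δ = 0.5167 and sin(fδ)/sin δ = 0.5167.
Weighted sum of the unit vectors: (0.5167)·(-0.2103,-0.8161,0.5384) + (0.5167)·(0.1424,-0.5743,0.8062) = (-0.0351, -0.7184, 0.6947).
Converting back: φ = atan2(z, √(x²+y²)) = 44.01°, λ = atan2(y, x) = -92.80°.

44.01°, -92.80°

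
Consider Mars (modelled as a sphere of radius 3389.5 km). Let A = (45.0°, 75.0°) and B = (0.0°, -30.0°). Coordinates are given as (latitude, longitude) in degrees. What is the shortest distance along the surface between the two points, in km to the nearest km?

5948 km

With latitudes φ₁ = 45.000°, φ₂ = 0.000° and longitude difference Δλ = -105.000°:
cos c = sin φ₁ sin φ₂ + cos φ₁ cos φ₂ cos Δλ = (0.7071)(0.0000) + (0.7071)(1.0000)(-0.2588) = -0.18301,
so c = arccos(-0.18301) = 1.75485 rad.
Distance = R·c = 3389.5 × 1.7548 ≈ 5948 km.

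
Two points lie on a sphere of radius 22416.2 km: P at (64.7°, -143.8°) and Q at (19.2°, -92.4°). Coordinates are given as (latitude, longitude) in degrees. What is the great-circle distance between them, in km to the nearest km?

With latitudes φ₁ = 64.700°, φ₂ = 19.200° and longitude difference Δλ = 51.400°:
Haversine: a = sin²(Δφ/2) + cos φ₁ cos φ₂ sin²(Δλ/2) = 0.1495 + (0.4274)(0.9444)(0.1881) = 0.22544.
Central angle c = 2·arcsin(√a) = 0.98949 rad.
Distance = R·c = 22416.2 × 0.9895 ≈ 22181 km.

22181 km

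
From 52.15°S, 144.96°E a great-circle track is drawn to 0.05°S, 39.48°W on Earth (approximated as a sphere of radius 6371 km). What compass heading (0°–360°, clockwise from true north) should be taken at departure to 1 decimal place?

174.4°

With φ₁ = -0.9102, φ₂ = -0.0009, Δλ = 3.0641 rad, the forward-azimuth formula gives
θ = atan2( sin Δλ cos φ₂ , cos φ₁ sin φ₂ − sin φ₁ cos φ₂ cos Δλ ) = atan2(0.0774, -0.7878) = 174.39°.
So the initial bearing is 174.4°.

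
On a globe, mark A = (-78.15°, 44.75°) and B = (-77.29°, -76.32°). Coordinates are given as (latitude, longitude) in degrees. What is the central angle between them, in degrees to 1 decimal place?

Let φ₁ = -1.3640 rad, φ₂ = -1.3490 rad, and Δλ = -2.1131 rad.
cos c = sin φ₁ sin φ₂ + cos φ₁ cos φ₂ cos Δλ = (-0.9787)(-0.9755) + (0.2054)(0.2200)(-0.5161) = 0.93139,
so c = arccos(0.93139) = 0.37258 rad.
So the angular separation is 21.3°.

21.3°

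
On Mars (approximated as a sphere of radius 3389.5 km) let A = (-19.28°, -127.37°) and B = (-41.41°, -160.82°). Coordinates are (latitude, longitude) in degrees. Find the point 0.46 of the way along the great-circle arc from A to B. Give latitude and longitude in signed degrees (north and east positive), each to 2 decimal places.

-30.51°, -140.82°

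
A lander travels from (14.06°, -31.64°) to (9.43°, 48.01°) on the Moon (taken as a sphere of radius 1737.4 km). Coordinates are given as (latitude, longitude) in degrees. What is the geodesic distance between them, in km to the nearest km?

2358 km

With latitudes φ₁ = 14.060°, φ₂ = 9.430° and longitude difference Δλ = 79.650°:
Haversine: a = sin²(Δφ/2) + cos φ₁ cos φ₂ sin²(Δλ/2) = 0.0016 + (0.9700)(0.9865)(0.4102) = 0.39414.
Central angle c = 2·arcsin(√a) = 1.35745 rad.
Distance = R·c = 1737.4 × 1.3575 ≈ 2358 km.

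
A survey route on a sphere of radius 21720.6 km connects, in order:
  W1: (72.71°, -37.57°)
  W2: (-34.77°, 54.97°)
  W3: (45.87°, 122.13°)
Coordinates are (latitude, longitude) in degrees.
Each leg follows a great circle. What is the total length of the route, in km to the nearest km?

Leg W1→W2: central angle 2.1596 rad, distance 46906.9 km.
Leg W2→W3: central angle 1.7592 rad, distance 38211.4 km.
Total: 46906.9 + 38211.4 ≈ 85118 km.

85118 km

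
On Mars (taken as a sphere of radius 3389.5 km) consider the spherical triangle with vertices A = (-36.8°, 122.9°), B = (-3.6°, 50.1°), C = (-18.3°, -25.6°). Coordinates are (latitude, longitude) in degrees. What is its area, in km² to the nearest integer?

14283518 km²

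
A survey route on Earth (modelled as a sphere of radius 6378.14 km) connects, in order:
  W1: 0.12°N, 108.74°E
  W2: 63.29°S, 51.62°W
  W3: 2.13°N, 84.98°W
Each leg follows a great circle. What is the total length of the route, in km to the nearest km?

20613 km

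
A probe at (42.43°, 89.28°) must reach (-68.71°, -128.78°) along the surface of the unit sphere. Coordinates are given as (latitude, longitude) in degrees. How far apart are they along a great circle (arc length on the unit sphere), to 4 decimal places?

Let φ₁ = 0.7405 rad, φ₂ = -1.1992 rad, and Δλ = 2.4773 rad.
cos c = sin φ₁ sin φ₂ + cos φ₁ cos φ₂ cos Δλ = (0.6747)(-0.9318) + (0.7381)(0.3631)(-0.7874) = -0.83966,
so c = arccos(-0.83966) = 2.56745 rad.
On the unit sphere the arc length equals the central angle: 2.5674.

2.5674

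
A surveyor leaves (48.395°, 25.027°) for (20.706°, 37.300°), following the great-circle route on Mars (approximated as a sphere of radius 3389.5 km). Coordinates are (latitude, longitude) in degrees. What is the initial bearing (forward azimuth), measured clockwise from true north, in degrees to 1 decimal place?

156.1°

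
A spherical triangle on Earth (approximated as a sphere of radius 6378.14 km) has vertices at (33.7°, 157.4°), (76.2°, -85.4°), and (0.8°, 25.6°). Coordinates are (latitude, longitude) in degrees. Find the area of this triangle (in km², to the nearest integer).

Side lengths (central angles): a = 1.6428, b = 2.1492, c = 1.1061 rad; semiperimeter s = 2.4491.
By l'Huilier's theorem, tan(E/4) = √[tan(s/2) tan((s−a)/2) tan((s−b)/2) tan((s−c)/2)], giving spherical excess E = 1.4410 rad.
Area = E·R² = 1.4410 × (6378.14)² ≈ 58621273 km².

58621273 km²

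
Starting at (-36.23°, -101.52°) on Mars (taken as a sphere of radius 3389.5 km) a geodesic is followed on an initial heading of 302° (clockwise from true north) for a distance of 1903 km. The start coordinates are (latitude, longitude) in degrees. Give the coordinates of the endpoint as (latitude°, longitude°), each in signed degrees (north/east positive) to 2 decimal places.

-15.83°, -129.51°

Angular distance δ = d/R = 1903/3389.5 = 0.56144 rad; initial bearing θ = 5.2709 rad.
sin φ₂ = sin φ₁ cos δ + cos φ₁ sin δ cos θ = (-0.5910)(0.8465) + (0.8067)(0.5324)(0.5299) = -0.2727, so φ₂ = -15.83°.
Δλ = atan2(sin θ sin δ cos φ₁, cos δ − sin φ₁ sin φ₂) = atan2(-0.3642, 0.6853) = -27.989°.
λ₂ = -101.520° − 27.989° = -129.51°.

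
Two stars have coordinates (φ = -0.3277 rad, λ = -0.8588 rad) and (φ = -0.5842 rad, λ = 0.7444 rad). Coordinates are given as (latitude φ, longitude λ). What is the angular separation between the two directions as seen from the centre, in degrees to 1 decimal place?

In radians: φ₁ = -0.3277, φ₂ = -0.5842, Δλ = 91.857° = 1.6032 rad.
Haversine: a = sin²(Δφ/2) + cos φ₁ cos φ₂ sin²(Δλ/2) = 0.0164 + (0.9468)(0.8342)(0.5162) = 0.42403.
Central angle c = 2·arcsin(√a) = 1.41827 rad.
So the angular separation is 81.3°.

81.3°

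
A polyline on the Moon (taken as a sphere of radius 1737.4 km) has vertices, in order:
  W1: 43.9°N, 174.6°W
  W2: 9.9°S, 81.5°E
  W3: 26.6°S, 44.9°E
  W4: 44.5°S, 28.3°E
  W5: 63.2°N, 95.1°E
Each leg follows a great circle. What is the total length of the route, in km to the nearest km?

Leg W1→W2: central angle 1.8647 rad, distance 3239.8 km.
Leg W2→W3: central angle 0.6695 rad, distance 1163.2 km.
Leg W3→W4: central angle 0.3897 rad, distance 677.1 km.
Leg W4→W5: central angle 2.0932 rad, distance 3636.7 km.
Total: 3239.8 + 1163.2 + 677.1 + 3636.7 ≈ 8717 km.

8717 km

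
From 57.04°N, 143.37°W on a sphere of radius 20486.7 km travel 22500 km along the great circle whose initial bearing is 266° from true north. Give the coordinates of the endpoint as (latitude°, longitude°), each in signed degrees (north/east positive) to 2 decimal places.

20.37°, 145.28°

Angular distance δ = d/R = 22500/20486.7 = 1.09827 rad; initial bearing θ = 4.6426 rad.
sin φ₂ = sin φ₁ cos δ + cos φ₁ sin δ cos θ = (0.8391)(0.4551) + (0.5441)(0.8904)(-0.0698) = 0.3481, so φ₂ = 20.37°.
Δλ = atan2(sin θ sin δ cos φ₁, cos δ − sin φ₁ sin φ₂) = atan2(-0.4833, 0.1631) = -71.354°.
λ₂ = -143.370° − 71.354° = -214.72° → 145.28° after wrapping to (−180°, 180°].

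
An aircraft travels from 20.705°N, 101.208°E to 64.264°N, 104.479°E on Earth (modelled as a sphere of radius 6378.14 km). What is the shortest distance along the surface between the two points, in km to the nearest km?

Let φ₁ = 0.3614 rad, φ₂ = 1.1216 rad, and Δλ = 0.0571 rad.
cos c = sin φ₁ sin φ₂ + cos φ₁ cos φ₂ cos Δλ = (0.3536)(0.9008) + (0.9354)(0.4342)(0.9984) = 0.72400,
so c = arccos(0.72400) = 0.76121 rad.
Distance = R·c = 6378.14 × 0.7612 ≈ 4855 km.

4855 km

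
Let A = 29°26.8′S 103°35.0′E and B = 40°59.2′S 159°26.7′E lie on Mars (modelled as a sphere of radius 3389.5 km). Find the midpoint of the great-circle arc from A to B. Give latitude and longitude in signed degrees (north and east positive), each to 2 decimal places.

Central angle δ = 0.8075 rad. Interpolating on the sphere with fraction f = 0.5:
P = [sin((1−f)δ)·A + sin(fδ)·B] / sin δ = 0.5437·A + 0.5437·B in Cartesian coordinates,
giving P = (-0.4955, 0.6043, -0.6239), i.e. latitude -38.60°, longitude 129.35°.

-38.60°, 129.35°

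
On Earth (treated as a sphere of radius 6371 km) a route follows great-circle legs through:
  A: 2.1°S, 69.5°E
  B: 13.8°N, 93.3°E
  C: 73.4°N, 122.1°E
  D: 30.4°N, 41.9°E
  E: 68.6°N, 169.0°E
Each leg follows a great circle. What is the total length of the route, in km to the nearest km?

Leg A→B: central angle 0.4966 rad, distance 3163.8 km.
Leg B→C: central angle 1.0796 rad, distance 6877.9 km.
Leg C→D: central angle 1.0159 rad, distance 6472.1 km.
Leg D→E: central angle 1.2856 rad, distance 8190.8 km.
Total: 3163.8 + 6877.9 + 6472.1 + 8190.8 ≈ 24705 km.

24705 km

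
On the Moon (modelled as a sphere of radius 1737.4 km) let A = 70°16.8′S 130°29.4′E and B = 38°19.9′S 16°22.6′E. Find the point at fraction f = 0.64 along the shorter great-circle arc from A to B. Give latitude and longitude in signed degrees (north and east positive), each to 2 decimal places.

-58.39°, 30.98°

The central angle between A and B is δ = 1.0750 rad.
With f = 0.64, the slerp weights are sin((1−f)δ)/sin δ = 0.4291 and sin(fδ)/sin δ = 0.7219.
Weighted sum of the unit vectors: (0.4291)·(-0.2191,0.2566,-0.9414) + (0.7219)·(0.7526,0.2212,-0.6202) = (0.4493, 0.2698, -0.8517).
Converting back: φ = atan2(z, √(x²+y²)) = -58.39°, λ = atan2(y, x) = 30.98°.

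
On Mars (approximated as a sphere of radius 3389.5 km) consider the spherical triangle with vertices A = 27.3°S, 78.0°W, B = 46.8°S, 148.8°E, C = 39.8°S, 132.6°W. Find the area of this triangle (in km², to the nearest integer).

Side lengths (central angles): a = 0.9636, b = 0.8106, c = 1.6530 rad; semiperimeter s = 1.7136.
By l'Huilier's theorem, tan(E/4) = √[tan(s/2) tan((s−a)/2) tan((s−b)/2) tan((s−c)/2)], giving spherical excess E = 0.3261 rad.
Area = E·R² = 0.3261 × (3389.5)² ≈ 3746949 km².

3746949 km²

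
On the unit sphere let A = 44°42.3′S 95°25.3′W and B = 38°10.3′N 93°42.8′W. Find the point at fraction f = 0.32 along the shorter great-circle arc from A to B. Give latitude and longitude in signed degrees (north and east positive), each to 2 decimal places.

Central angle δ = 1.4467 rad. Interpolating on the sphere with fraction f = 0.32:
P = [sin((1−f)δ)·A + sin(fδ)·B] / sin δ = 0.8390·A + 0.4500·B in Cartesian coordinates,
giving P = (-0.0793, -0.9467, -0.3121), i.e. latitude -18.19°, longitude -94.79°.

-18.19°, -94.79°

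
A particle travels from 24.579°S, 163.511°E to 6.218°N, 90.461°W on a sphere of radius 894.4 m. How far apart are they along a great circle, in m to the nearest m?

In radians: φ₁ = -0.4290, φ₂ = 0.1085, Δλ = 106.028° = 1.8505 rad.
Haversine: a = sin²(Δφ/2) + cos φ₁ cos φ₂ sin²(Δλ/2) = 0.0705 + (0.9094)(0.9941)(0.6381) = 0.64733.
Central angle c = 2·arcsin(√a) = 1.86990 rad.
Distance = R·c = 894.4 × 1.8699 ≈ 1672 m.

1672 m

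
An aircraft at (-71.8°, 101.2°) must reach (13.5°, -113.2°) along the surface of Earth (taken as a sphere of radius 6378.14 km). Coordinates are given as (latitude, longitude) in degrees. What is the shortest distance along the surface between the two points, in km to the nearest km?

13157 km

In radians: φ₁ = -1.2531, φ₂ = 0.2356, Δλ = 145.600° = 2.5412 rad.
cos c = sin φ₁ sin φ₂ + cos φ₁ cos φ₂ cos Δλ = (-0.9500)(0.2334) + (0.3123)(0.9724)(-0.8251) = -0.47236,
so c = arccos(-0.47236) = 2.06276 rad.
Distance = R·c = 6378.14 × 2.0628 ≈ 13157 km.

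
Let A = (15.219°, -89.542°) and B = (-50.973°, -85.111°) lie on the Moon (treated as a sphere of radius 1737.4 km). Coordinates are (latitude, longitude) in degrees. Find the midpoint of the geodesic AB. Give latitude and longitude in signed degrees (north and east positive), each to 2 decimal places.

Central angle δ = 1.1573 rad. Interpolating on the sphere with fraction f = 0.5:
P = [sin((1−f)δ)·A + sin(fδ)·B] / sin δ = 0.5972·A + 0.5972·B in Cartesian coordinates,
giving P = (0.0367, -0.9509, -0.3072), i.e. latitude -17.89°, longitude -87.79°.

-17.89°, -87.79°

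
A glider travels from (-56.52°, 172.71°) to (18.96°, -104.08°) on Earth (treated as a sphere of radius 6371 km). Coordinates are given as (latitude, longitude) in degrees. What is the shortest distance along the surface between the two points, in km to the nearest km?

11351 km

In radians: φ₁ = -0.9865, φ₂ = 0.3309, Δλ = 83.210° = 1.4523 rad.
cos c = sin φ₁ sin φ₂ + cos φ₁ cos φ₂ cos Δλ = (-0.8341)(0.3249) + (0.5516)(0.9457)(0.1182) = -0.20932,
so c = arccos(-0.20932) = 1.78167 rad.
Distance = R·c = 6371 × 1.7817 ≈ 11351 km.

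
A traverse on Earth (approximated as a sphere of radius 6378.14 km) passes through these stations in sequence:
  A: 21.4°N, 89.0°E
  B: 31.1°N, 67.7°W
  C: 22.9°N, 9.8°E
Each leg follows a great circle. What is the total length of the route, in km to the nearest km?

Leg A→B: central angle 2.1457 rad, distance 13685.5 km.
Leg B→C: central angle 1.1899 rad, distance 7589.6 km.
Total: 13685.5 + 7589.6 ≈ 21275 km.

21275 km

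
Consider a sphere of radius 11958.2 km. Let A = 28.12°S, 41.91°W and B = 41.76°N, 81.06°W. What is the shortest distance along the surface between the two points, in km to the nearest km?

With latitudes φ₁ = -28.120°, φ₂ = 41.760° and longitude difference Δλ = -39.150°:
cos c = sin φ₁ sin φ₂ + cos φ₁ cos φ₂ cos Δλ = (-0.4713)(0.6660) + (0.8820)(0.7459)(0.7755) = 0.19629,
so c = arccos(0.19629) = 1.37323 rad.
Distance = R·c = 11958.2 × 1.3732 ≈ 16421 km.

16421 km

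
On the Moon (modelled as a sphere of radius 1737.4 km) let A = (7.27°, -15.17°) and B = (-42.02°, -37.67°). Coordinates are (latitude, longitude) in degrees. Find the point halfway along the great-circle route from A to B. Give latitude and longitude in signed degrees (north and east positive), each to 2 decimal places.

-17.69°, -24.78°

Central angle δ = 0.9321 rad. Interpolating on the sphere with fraction f = 0.5:
P = [sin((1−f)δ)·A + sin(fδ)·B] / sin δ = 0.5597·A + 0.5597·B in Cartesian coordinates,
giving P = (0.8650, -0.3994, -0.3038), i.e. latitude -17.69°, longitude -24.78°.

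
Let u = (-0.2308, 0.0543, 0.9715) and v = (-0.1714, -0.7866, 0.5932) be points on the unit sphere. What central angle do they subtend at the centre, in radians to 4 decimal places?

u·v = 0.5731; |u| = 1.0000, |v| = 1.0000.
cos θ = (u·v)/(|u||v|) = 0.5731, so θ = 0.9605 rad.

0.9605 rad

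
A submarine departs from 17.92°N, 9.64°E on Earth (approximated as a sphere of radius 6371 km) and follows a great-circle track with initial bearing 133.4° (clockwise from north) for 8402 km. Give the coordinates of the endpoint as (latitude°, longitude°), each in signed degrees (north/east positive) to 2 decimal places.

Angular distance δ = d/R = 8402/6371 = 1.31879 rad; initial bearing θ = 2.3283 rad.
sin φ₂ = sin φ₁ cos δ + cos φ₁ sin δ cos θ = (0.3077)(0.2493) + (0.9515)(0.9684)(-0.6871) = -0.5564, so φ₂ = -33.81°.
Δλ = atan2(sin θ sin δ cos φ₁, cos δ − sin φ₁ sin φ₂) = atan2(0.6695, 0.4205) = 57.865°.
λ₂ = 9.640° + 57.865° = 67.50°.

-33.81°, 67.50°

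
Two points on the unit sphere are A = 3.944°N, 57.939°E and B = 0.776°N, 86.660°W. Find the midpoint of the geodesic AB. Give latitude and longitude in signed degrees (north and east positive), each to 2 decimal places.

Central angle δ = 2.5187 rad. Interpolating on the sphere with fraction f = 0.5:
P = [sin((1−f)δ)·A + sin(fδ)·B] / sin δ = 1.6316·A + 1.6316·B in Cartesian coordinates,
giving P = (0.9591, -0.2492, 0.1343), i.e. latitude 7.72°, longitude -14.57°.

7.72°, -14.57°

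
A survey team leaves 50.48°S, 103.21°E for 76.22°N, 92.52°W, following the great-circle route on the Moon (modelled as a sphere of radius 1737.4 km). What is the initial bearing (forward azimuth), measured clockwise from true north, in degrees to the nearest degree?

With φ₁ = -0.8810, φ₂ = 1.3303, Δλ = 2.8671 rad, the forward-azimuth formula gives
θ = atan2( sin Δλ cos φ₂ , cos φ₁ sin φ₂ − sin φ₁ cos φ₂ cos Δλ ) = atan2(0.0646, 0.4412) = 8.33°.
So the initial bearing is 8°.

8°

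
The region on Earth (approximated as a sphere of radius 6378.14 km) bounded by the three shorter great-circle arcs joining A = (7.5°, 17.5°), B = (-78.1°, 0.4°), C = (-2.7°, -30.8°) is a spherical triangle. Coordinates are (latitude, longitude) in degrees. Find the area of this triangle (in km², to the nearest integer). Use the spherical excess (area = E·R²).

Side lengths (central angles): a = 1.3466, b = 0.8597, c = 1.5031 rad; semiperimeter s = 1.8547.
By l'Huilier's theorem, tan(E/4) = √[tan(s/2) tan((s−a)/2) tan((s−b)/2) tan((s−c)/2)], giving spherical excess E = 0.7231 rad.
Area = E·R² = 0.7231 × (6378.14)² ≈ 29415706 km².

29415706 km²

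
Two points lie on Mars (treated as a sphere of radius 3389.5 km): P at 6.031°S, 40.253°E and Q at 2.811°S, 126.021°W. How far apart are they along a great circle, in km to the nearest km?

9683 km

With latitudes φ₁ = -6.031°, φ₂ = -2.811° and longitude difference Δλ = -166.274°:
cos c = sin φ₁ sin φ₂ + cos φ₁ cos φ₂ cos Δλ = (-0.1051)(-0.0490) + (0.9945)(0.9988)(-0.9714) = -0.95975,
so c = arccos(-0.95975) = 2.85691 rad.
Distance = R·c = 3389.5 × 2.8569 ≈ 9683 km.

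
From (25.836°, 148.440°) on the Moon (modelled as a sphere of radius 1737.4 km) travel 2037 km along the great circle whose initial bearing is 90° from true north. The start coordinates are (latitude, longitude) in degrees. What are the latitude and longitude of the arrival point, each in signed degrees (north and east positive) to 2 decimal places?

9.73°, -142.31°

Angular distance δ = d/R = 2037/1737.4 = 1.17244 rad; initial bearing θ = 1.5708 rad.
sin φ₂ = sin φ₁ cos δ + cos φ₁ sin δ cos θ = (0.4358)(0.3879) + (0.9000)(0.9217)(0.0000) = 0.1690, so φ₂ = 9.73°.
Δλ = atan2(sin θ sin δ cos φ₁, cos δ − sin φ₁ sin φ₂) = atan2(0.8296, 0.3142) = 69.254°.
λ₂ = 148.440° + 69.254° = 217.69° → -142.31° after wrapping to (−180°, 180°].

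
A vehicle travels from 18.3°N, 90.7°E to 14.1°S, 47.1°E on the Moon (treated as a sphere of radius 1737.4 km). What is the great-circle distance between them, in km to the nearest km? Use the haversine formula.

1632 km

With latitudes φ₁ = 18.300°, φ₂ = -14.100° and longitude difference Δλ = -43.600°:
Haversine: a = sin²(Δφ/2) + cos φ₁ cos φ₂ sin²(Δλ/2) = 0.0778 + (0.9494)(0.9699)(0.1379) = 0.20483.
Central angle c = 2·arcsin(√a) = 0.93932 rad.
Distance = R·c = 1737.4 × 0.9393 ≈ 1632 km.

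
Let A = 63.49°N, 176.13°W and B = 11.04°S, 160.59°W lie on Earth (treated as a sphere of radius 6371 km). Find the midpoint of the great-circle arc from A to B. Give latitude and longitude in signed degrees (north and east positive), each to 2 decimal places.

26.41°, -165.43°

Central angle δ = 1.3174 rad. Interpolating on the sphere with fraction f = 0.5:
P = [sin((1−f)δ)·A + sin(fδ)·B] / sin δ = 0.6323·A + 0.6323·B in Cartesian coordinates,
giving P = (-0.8669, -0.2253, 0.4447), i.e. latitude 26.41°, longitude -165.43°.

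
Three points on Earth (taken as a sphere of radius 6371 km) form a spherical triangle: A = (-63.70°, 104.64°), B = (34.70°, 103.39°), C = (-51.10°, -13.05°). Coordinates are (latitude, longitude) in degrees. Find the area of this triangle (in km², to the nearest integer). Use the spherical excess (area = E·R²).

Side lengths (central angles): a = 2.3089, b = 0.9662, c = 1.7175 rad; semiperimeter s = 2.4963.
By l'Huilier's theorem, tan(E/4) = √[tan(s/2) tan((s−a)/2) tan((s−b)/2) tan((s−c)/2)], giving spherical excess E = 1.2851 rad.
Area = E·R² = 1.2851 × (6371)² ≈ 52161078 km².

52161078 km²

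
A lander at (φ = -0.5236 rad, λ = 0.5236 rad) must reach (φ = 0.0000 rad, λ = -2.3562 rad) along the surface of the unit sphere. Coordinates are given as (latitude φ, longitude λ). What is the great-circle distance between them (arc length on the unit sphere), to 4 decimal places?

2.5617

Let φ₁ = -0.5236 rad, φ₂ = 0.0000 rad, and Δλ = -2.8798 rad.
cos c = sin φ₁ sin φ₂ + cos φ₁ cos φ₂ cos Δλ = (-0.5000)(0.0000) + (0.8660)(1.0000)(-0.9659) = -0.83652,
so c = arccos(-0.83652) = 2.56169 rad.
On the unit sphere the arc length equals the central angle: 2.5617.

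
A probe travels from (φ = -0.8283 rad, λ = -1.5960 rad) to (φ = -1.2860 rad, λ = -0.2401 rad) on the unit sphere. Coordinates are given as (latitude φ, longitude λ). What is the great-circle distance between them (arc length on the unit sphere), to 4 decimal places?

0.7263

Let φ₁ = -0.8283 rad, φ₂ = -1.2860 rad, and Δλ = 1.3559 rad.
Haversine: a = sin²(Δφ/2) + cos φ₁ cos φ₂ sin²(Δλ/2) = 0.0515 + (0.6761)(0.2810)(0.3934) = 0.12619.
Central angle c = 2·arcsin(√a) = 0.72633 rad.
On the unit sphere the arc length equals the central angle: 0.7263.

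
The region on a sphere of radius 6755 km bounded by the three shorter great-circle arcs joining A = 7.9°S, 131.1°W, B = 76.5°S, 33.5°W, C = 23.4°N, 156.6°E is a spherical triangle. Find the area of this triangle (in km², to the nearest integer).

Side lengths (central angles): a = 2.2107, b = 1.3471, c = 1.4675 rad; semiperimeter s = 2.5127.
By l'Huilier's theorem, tan(E/4) = √[tan(s/2) tan((s−a)/2) tan((s−b)/2) tan((s−c)/2)], giving spherical excess E = 1.5954 rad.
Area = E·R² = 1.5954 × (6755)² ≈ 72798483 km².

72798483 km²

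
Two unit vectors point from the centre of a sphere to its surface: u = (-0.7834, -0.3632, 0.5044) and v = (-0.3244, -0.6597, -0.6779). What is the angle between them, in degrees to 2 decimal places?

81.27°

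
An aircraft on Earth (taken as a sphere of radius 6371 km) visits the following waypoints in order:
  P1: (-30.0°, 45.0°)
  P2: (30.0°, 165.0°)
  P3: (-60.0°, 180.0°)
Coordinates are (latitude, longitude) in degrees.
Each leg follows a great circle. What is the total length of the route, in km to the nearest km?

24410 km

Leg P1→P2: central angle 2.2459 rad, distance 14308.8 km.
Leg P2→P3: central angle 1.5856 rad, distance 10101.5 km.
Total: 14308.8 + 10101.5 ≈ 24410 km.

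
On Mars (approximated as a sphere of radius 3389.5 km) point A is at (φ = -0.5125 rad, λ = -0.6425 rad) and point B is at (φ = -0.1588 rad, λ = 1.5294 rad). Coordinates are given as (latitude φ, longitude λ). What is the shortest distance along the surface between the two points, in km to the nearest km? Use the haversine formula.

Let φ₁ = -0.5125 rad, φ₂ = -0.1588 rad, and Δλ = 2.1719 rad.
Haversine: a = sin²(Δφ/2) + cos φ₁ cos φ₂ sin²(Δλ/2) = 0.0310 + (0.8715)(0.9874)(0.7828) = 0.70457.
Central angle c = 2·arcsin(√a) = 1.99232 rad.
Distance = R·c = 3389.5 × 1.9923 ≈ 6753 km.

6753 km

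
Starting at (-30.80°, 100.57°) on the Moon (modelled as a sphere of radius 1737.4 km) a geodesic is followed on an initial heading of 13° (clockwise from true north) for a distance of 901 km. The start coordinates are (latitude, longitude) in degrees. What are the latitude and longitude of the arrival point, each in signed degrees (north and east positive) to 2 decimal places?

-1.71°, 106.97°

Angular distance δ = d/R = 901/1737.4 = 0.51859 rad; initial bearing θ = 0.2269 rad.
sin φ₂ = sin φ₁ cos δ + cos φ₁ sin δ cos θ = (-0.5120)(0.8685) + (0.8590)(0.4957)(0.9744) = -0.0299, so φ₂ = -1.71°.
Δλ = atan2(sin θ sin δ cos φ₁, cos δ − sin φ₁ sin φ₂) = atan2(0.0958, 0.8532) = 6.405°.
λ₂ = 100.570° + 6.405° = 106.97°.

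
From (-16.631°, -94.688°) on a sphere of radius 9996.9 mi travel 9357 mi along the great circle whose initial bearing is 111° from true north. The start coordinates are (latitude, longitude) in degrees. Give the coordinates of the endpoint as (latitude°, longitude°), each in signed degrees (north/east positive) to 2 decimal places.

Angular distance δ = d/R = 9357/9996.9 = 0.93599 rad; initial bearing θ = 1.9373 rad.
sin φ₂ = sin φ₁ cos δ + cos φ₁ sin δ cos θ = (-0.2862)(0.5930) + (0.9582)(0.8052)(-0.3584) = -0.4462, so φ₂ = -26.50°.
Δλ = atan2(sin θ sin δ cos φ₁, cos δ − sin φ₁ sin φ₂) = atan2(0.7203, 0.4653) = 57.136°.
λ₂ = -94.688° + 57.136° = -37.55°.

-26.50°, -37.55°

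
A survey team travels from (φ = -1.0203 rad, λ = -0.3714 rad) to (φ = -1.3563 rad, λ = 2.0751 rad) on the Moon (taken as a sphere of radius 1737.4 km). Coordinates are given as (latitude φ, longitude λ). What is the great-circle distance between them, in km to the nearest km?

In radians: φ₁ = -1.0203, φ₂ = -1.3563, Δλ = 140.174° = 2.4465 rad.
cos c = sin φ₁ sin φ₂ + cos φ₁ cos φ₂ cos Δλ = (-0.8523)(-0.9771) + (0.5231)(0.2129)(-0.7680) = 0.74722,
so c = arccos(0.74722) = 0.72693 rad.
Distance = R·c = 1737.4 × 0.7269 ≈ 1263 km.

1263 km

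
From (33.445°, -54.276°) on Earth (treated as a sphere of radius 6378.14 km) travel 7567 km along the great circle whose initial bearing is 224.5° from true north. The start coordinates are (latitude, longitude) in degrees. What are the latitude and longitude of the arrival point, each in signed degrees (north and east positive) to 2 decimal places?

Angular distance δ = d/R = 7567/6378.14 = 1.18640 rad; initial bearing θ = 3.9183 rad.
sin φ₂ = sin φ₁ cos δ + cos φ₁ sin δ cos θ = (0.5511)(0.3750) + (0.8344)(0.9270)(-0.7133) = -0.3450, so φ₂ = -20.18°.
Δλ = atan2(sin θ sin δ cos φ₁, cos δ − sin φ₁ sin φ₂) = atan2(-0.5422, 0.5652) = -43.810°.
λ₂ = -54.276° − 43.810° = -98.09°.

-20.18°, -98.09°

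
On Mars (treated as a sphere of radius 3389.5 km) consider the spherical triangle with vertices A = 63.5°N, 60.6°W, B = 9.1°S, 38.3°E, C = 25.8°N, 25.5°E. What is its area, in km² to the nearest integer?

Side lengths (central angles): a = 0.6467, b = 1.1408, c = 1.7821 rad; semiperimeter s = 1.7848.
By l'Huilier's theorem, tan(E/4) = √[tan(s/2) tan((s−a)/2) tan((s−b)/2) tan((s−c)/2)], giving spherical excess E = 0.0763 rad.
Area = E·R² = 0.0763 × (3389.5)² ≈ 877033 km².

877033 km²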